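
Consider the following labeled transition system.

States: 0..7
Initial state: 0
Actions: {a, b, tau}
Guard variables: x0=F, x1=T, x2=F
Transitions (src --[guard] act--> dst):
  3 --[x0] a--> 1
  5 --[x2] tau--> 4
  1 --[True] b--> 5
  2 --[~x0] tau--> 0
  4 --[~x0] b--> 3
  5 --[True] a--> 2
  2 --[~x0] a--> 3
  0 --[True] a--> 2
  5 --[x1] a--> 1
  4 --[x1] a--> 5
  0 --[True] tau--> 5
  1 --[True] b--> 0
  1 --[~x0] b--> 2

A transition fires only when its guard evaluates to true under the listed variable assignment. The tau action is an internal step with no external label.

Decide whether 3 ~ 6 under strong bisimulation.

Answer: BISIMILAR

Analysis:
Bisimulation quotient by refinement:
  round 0: {{0,1,2,3,4,5,6,7}}
  round 1: {{0,2},{1},{3,6,7},{4},{5}}
  round 2: {{0},{1},{2},{3,6,7},{4},{5}}
stable after 3 split(s): 6 block(s)
3∈{3,6,7}, 6∈{3,6,7}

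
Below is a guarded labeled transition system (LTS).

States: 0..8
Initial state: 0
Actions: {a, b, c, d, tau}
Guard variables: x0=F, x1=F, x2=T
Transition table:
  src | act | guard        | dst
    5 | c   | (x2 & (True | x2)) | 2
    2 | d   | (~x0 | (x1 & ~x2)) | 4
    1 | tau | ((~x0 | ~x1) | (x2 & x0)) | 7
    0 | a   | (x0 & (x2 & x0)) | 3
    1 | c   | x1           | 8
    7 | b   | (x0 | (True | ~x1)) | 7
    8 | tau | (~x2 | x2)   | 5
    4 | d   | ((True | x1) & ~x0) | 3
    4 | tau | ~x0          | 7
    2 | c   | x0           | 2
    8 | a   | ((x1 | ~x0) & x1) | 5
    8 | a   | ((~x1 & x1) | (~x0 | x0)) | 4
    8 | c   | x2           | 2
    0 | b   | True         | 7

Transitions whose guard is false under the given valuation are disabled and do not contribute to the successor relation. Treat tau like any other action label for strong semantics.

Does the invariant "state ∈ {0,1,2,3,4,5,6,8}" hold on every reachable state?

Safe = {0,1,2,3,4,5,6,8}
Reach set: {0,7}
  0: ok
  7: ✗ unsafe
witness against invariant: b → 7

Answer: INVARIANT VIOLATED at state 7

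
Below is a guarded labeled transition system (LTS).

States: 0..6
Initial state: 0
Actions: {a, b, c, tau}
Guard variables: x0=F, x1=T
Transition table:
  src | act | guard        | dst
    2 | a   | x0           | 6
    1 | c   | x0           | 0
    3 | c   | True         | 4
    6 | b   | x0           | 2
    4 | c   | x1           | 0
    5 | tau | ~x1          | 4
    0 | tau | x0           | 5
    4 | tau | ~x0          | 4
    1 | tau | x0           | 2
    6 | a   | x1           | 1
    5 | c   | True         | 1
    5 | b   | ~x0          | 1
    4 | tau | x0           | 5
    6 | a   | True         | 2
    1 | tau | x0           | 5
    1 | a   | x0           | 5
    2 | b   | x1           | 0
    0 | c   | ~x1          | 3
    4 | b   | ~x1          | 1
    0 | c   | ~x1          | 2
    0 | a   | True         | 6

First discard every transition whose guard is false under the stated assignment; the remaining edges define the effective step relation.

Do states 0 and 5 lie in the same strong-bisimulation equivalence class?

Refine partition for ~:
  P[0] = {{0,1,2,3,4,5,6}}
  P[1] = {{0,6},{1},{2},{3},{4},{5}}
  P[2] = {{0},{1},{2},{3},{4},{5},{6}}
Fixed point at round 3; 7 class(es).
class of 0: {0}; class of 5: {5}

Answer: NOT BISIMILAR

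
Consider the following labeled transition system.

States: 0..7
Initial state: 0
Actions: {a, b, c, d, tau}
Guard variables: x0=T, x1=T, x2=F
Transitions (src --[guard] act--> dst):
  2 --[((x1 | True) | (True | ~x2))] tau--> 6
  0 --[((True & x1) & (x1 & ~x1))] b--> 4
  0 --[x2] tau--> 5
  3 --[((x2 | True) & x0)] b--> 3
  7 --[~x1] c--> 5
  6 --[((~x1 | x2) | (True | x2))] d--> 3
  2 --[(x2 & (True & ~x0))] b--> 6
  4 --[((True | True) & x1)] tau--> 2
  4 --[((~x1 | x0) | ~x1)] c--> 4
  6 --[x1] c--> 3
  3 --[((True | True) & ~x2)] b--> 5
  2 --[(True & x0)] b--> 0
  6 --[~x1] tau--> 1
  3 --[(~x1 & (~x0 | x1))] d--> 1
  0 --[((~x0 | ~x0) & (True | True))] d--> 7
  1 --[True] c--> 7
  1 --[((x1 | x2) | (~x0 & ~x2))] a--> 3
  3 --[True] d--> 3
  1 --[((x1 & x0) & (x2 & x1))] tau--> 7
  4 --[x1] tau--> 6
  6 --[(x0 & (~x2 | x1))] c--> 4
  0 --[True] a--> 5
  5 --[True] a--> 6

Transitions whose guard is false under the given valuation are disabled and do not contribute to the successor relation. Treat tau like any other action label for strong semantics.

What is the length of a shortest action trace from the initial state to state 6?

Answer: 2

Analysis:
Layered search for 6:
  Layer 0: {0}
  Layer 1: {5}
  Layer 2: {6}
depth(6)=2, e.g. a·a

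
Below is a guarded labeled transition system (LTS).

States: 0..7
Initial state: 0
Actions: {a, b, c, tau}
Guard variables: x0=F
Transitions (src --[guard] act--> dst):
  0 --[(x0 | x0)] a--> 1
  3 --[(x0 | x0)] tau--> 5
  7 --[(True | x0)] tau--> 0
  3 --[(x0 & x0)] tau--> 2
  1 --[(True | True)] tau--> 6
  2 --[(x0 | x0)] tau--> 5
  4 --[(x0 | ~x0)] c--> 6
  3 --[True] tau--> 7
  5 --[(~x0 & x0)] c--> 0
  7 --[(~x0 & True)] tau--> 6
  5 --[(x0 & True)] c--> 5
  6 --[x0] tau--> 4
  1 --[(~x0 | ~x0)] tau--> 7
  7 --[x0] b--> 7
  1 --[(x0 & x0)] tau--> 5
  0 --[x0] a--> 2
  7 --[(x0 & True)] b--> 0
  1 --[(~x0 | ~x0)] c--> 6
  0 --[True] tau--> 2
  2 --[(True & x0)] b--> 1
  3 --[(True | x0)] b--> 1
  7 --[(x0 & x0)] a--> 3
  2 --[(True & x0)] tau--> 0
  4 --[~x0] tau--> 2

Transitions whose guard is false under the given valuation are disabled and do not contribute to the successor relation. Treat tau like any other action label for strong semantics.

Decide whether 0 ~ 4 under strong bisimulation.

Bisimulation quotient by refinement:
  P[0] = {{0,1,2,3,4,5,6,7}}
  P[1] = {{0,7},{1,4},{2,5,6},{3}}
  P[2] = {{0},{1},{2,5,6},{3},{4},{7}}
stable after 3 split(s): 6 block(s)
class of 0: {0}; class of 4: {4}

Answer: NOT BISIMILAR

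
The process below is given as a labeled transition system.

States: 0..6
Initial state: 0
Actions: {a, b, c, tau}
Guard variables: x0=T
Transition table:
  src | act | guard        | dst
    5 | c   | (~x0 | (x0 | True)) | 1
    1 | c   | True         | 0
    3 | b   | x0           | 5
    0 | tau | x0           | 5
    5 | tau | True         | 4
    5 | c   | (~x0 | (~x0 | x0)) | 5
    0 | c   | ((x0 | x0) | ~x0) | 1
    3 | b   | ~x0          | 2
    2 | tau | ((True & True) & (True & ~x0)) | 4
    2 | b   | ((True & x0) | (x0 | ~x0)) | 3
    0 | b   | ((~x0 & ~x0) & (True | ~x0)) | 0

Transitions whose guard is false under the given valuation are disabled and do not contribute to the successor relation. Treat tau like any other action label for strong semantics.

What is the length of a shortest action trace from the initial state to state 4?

Answer: 2

Working:
Breadth-first toward 4:
  L0 = {0}
  L1 = {1,5}
  L2 = {4}
first hit 4 at d=2 via tau·tau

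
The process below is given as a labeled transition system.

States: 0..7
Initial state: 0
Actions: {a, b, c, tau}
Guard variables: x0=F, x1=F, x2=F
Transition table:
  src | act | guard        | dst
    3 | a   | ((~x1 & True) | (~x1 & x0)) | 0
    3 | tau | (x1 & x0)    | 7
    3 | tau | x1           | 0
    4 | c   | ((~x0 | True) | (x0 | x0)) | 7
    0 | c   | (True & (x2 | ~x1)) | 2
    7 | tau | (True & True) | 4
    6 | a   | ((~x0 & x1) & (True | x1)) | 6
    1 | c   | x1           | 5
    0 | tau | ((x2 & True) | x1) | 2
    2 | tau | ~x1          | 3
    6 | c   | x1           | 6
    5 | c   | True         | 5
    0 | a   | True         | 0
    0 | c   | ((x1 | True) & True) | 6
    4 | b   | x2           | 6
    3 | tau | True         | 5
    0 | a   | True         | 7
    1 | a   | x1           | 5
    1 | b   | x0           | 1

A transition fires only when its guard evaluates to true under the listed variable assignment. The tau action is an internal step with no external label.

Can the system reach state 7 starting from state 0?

After dropping false guards: 10 live edges.
L0 = {0}
L1 = {2,6,7}  now seen {0,2,6,7}
L2 = {3,4}  now seen {0,2,3,4,6,7}
L3 = {5}  now seen {0,2,3,4,5,6,7}
Reachable = {0,2,3,4,5,6,7}
trace reaching 7: a

Answer: REACHABLE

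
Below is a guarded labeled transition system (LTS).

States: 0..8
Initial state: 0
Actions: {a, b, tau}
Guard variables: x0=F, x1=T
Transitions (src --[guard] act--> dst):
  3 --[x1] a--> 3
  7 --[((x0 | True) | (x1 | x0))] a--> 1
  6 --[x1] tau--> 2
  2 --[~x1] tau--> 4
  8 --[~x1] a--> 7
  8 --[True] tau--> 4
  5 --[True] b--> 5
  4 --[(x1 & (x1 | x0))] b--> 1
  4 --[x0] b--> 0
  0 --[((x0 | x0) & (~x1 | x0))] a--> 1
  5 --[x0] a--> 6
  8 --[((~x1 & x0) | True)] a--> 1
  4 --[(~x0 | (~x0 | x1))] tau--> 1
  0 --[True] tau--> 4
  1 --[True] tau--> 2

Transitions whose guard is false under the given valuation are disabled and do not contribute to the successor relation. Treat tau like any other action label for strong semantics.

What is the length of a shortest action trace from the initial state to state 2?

Answer: 3

Trace:
Breadth-first toward 2:
  depth 0: {0}
  depth 1: {4}
  depth 2: {1}
  depth 3: {2}
depth(2)=3, e.g. tau·b·tau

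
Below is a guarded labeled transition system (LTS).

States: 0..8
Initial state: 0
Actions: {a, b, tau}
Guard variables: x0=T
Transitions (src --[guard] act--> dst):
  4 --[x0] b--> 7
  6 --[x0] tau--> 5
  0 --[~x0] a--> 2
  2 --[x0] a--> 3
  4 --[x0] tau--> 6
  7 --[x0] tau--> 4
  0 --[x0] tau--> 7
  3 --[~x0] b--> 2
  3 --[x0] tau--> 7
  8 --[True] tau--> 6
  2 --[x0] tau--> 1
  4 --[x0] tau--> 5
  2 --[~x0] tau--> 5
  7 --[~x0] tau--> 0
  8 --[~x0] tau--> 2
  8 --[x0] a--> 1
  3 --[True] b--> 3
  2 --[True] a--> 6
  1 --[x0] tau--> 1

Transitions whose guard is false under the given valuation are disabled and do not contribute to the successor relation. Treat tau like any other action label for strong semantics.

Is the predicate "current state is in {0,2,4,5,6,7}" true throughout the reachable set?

Inv-set: {0,2,4,5,6,7}
Reach set: {0,4,5,6,7}
  0: ✓
  4: ✓
  5: ✓
  6: ✓
  7: ✓

Answer: INVARIANT HOLDS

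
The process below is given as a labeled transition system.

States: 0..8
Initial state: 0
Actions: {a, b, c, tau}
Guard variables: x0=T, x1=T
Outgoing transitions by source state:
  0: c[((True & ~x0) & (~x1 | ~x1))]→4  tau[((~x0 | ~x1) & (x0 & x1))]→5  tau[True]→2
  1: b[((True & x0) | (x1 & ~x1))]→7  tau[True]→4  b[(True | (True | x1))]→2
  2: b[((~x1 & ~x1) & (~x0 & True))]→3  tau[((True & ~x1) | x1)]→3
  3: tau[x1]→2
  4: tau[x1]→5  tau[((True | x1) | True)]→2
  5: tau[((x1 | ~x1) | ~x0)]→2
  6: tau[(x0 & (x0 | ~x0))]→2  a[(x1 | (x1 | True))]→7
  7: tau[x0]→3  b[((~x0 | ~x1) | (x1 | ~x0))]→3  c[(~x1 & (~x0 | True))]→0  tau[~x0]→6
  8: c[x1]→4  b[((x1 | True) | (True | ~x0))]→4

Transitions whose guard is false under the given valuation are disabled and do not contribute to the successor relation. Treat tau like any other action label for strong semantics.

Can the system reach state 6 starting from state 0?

Guard filter leaves 15 enabled edge(s).
L0 = {0}
L1 = {2}  total {0,2}
L2 = {3}  total {0,2,3}
Reachable = {0,2,3}

Answer: UNREACHABLE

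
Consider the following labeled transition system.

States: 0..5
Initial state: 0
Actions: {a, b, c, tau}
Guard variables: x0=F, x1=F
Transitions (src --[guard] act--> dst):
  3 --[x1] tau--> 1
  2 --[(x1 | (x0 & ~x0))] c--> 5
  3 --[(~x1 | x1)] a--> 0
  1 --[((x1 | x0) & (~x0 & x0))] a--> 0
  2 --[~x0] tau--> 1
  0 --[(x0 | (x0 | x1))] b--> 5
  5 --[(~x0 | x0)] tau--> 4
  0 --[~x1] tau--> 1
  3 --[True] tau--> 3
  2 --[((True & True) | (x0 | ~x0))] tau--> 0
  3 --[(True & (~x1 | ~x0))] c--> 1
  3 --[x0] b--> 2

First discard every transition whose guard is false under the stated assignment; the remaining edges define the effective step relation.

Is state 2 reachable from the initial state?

Answer: UNREACHABLE

Analysis:
7 transition(s) survive guard evaluation.
depth 0: {0}
depth 1: {1}  cumulative {0,1}
Reachable = {0,1}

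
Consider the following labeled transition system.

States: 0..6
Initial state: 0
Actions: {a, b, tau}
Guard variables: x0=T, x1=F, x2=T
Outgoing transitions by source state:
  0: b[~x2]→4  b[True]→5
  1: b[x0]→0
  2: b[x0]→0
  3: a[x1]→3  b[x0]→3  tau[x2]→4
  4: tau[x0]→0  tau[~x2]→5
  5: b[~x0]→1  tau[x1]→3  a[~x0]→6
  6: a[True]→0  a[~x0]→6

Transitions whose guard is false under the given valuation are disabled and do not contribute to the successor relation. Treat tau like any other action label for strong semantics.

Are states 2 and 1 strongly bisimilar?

Answer: BISIMILAR

Working:
Compute ~ classes (split until stable):
  π0 = {{0,1,2,3,4,5,6}}
  π1 = {{0,1,2},{3},{4},{5},{6}}
  π2 = {{0},{1,2},{3},{4},{5},{6}}
Fixed point at round 3; 6 class(es).
class of 2: {1,2}; class of 1: {1,2}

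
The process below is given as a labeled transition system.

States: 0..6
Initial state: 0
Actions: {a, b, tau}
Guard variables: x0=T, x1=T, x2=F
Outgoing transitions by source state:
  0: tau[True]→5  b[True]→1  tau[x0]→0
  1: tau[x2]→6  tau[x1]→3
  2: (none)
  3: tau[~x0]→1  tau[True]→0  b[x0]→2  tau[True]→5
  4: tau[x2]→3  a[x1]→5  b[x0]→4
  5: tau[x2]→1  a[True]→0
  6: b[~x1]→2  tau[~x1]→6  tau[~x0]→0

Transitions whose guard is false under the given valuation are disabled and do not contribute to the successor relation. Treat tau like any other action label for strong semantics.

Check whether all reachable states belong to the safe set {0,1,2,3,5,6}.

Answer: INVARIANT HOLDS

Analysis:
Safe = {0,1,2,3,5,6}
Reachable = {0,1,2,3,5}
  0: ✓
  1: ✓
  2: ✓
  3: ✓
  5: ✓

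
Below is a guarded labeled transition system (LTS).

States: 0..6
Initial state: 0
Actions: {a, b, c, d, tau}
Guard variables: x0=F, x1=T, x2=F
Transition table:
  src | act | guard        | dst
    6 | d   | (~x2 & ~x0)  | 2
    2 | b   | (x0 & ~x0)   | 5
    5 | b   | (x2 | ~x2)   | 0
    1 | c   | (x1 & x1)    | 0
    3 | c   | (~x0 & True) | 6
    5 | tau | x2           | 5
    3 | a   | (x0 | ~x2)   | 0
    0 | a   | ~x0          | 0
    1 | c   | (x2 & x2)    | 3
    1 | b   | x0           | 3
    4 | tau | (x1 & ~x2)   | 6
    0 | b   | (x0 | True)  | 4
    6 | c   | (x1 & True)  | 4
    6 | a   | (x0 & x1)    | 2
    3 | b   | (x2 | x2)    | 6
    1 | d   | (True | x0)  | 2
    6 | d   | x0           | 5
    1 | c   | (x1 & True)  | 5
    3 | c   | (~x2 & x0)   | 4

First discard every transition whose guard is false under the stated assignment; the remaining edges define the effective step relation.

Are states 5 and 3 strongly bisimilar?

Answer: NOT BISIMILAR

Analysis:
Bisimulation quotient by refinement:
  π0 = {{0,1,2,3,4,5,6}}
  π1 = {{0},{1,6},{2},{3},{4},{5}}
  π2 = {{0},{1},{2},{3},{4},{5},{6}}
stable after 3 split(s): 7 block(s)
[5]={5}  [3]={3}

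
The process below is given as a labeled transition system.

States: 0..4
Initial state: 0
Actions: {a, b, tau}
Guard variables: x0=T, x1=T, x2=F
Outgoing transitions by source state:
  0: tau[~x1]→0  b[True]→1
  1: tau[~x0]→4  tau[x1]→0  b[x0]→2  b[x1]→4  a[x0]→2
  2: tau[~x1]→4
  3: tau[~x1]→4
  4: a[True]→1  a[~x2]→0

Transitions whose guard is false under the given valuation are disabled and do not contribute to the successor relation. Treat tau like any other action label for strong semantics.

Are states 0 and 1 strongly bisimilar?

Answer: NOT BISIMILAR

Analysis:
Refine partition for ~:
  P[0] = {{0,1,2,3,4}}
  P[1] = {{0},{1},{2,3},{4}}
Fixed point at round 2; 4 class(es).
class of 0: {0}; class of 1: {1}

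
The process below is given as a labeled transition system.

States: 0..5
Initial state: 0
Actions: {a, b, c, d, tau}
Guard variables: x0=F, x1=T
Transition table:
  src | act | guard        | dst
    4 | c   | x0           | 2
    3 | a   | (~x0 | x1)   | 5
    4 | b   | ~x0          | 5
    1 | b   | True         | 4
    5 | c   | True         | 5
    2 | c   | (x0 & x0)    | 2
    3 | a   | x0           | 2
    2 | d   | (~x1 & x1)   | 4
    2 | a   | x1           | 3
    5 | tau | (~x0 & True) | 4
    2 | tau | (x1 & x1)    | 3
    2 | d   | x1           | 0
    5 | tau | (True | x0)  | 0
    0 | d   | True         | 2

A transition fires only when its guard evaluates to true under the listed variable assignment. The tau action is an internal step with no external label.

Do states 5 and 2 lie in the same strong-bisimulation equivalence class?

Compute ~ classes (split until stable):
  P[0] = {{0,1,2,3,4,5}}
  P[1] = {{0},{1,4},{2},{3},{5}}
  P[2] = {{0},{1},{2},{3},{4},{5}}
Fixed point at round 3; 6 class(es).
class of 5: {5}; class of 2: {2}

Answer: NOT BISIMILAR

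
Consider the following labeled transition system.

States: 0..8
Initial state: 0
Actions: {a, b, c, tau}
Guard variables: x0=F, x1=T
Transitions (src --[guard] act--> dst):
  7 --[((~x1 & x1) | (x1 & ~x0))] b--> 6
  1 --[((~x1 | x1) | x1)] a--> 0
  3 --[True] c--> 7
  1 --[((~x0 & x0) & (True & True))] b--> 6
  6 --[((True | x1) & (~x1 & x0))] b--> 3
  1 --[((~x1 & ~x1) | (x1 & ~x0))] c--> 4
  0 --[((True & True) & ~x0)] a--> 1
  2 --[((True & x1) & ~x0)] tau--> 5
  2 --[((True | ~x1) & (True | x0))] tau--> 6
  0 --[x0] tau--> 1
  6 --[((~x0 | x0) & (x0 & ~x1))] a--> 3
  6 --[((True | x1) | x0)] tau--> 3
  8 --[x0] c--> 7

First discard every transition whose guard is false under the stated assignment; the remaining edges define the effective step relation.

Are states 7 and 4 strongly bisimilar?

Answer: NOT BISIMILAR

Working:
Compute ~ classes (split until stable):
  π0 = {{0,1,2,3,4,5,6,7,8}}
  π1 = {{0},{1},{2,6},{3},{4,5,8},{7}}
  π2 = {{0},{1},{2},{3},{4,5,8},{6},{7}}
stable after 3 split(s): 7 block(s)
class of 7: {7}; class of 4: {4,5,8}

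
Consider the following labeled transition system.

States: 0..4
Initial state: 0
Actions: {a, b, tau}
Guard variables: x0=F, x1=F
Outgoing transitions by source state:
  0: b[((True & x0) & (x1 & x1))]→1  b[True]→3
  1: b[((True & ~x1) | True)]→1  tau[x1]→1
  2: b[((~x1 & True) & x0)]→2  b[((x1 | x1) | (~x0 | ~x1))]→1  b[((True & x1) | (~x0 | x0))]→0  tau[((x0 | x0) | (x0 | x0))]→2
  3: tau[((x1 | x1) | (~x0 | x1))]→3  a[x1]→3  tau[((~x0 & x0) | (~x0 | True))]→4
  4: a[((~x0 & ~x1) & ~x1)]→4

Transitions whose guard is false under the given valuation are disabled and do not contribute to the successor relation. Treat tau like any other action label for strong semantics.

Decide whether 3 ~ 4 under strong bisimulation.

Compute ~ classes (split until stable):
  round 0: {{0,1,2,3,4}}
  round 1: {{0,1,2},{3},{4}}
  round 2: {{0},{1,2},{3},{4}}
  round 3: {{0},{1},{2},{3},{4}}
Fixed point at round 4; 5 class(es).
[3]={3}  [4]={4}

Answer: NOT BISIMILAR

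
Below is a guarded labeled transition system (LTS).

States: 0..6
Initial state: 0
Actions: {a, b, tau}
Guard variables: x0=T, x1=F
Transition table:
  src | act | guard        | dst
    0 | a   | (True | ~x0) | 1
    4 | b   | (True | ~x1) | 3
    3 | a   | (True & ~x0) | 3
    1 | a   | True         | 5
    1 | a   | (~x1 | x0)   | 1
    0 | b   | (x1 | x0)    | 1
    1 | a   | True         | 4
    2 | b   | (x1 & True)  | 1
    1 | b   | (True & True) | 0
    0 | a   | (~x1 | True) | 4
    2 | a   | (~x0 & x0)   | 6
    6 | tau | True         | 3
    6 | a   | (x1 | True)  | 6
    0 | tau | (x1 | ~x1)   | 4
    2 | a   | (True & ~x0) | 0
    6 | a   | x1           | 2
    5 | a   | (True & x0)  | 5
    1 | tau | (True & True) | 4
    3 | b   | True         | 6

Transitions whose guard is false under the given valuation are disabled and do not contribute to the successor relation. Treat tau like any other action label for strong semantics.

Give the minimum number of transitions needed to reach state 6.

Answer: 3

Working:
BFS to 6:
  Layer 0: {0}
  Layer 1: {1,4}
  Layer 2: {3,5}
  Layer 3: {6}
first hit 6 at d=3 via a·b·b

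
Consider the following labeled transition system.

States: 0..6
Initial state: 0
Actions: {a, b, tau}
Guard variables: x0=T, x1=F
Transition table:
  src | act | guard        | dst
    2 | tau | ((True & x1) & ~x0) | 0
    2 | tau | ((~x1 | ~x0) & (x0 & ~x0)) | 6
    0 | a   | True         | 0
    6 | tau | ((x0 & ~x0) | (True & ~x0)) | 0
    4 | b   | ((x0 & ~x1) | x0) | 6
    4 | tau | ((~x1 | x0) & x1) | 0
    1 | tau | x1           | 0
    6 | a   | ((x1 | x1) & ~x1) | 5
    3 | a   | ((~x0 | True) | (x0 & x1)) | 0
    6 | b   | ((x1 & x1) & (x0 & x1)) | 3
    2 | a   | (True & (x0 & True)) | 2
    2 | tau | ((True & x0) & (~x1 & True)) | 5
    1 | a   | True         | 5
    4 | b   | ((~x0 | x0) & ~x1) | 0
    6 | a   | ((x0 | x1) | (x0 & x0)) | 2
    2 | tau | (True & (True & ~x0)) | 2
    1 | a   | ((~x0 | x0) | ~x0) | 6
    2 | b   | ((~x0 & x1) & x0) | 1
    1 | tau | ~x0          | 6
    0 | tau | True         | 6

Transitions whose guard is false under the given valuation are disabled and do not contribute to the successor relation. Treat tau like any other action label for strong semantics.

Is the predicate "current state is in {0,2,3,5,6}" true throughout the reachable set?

Safe = {0,2,3,5,6}
Reach set: {0,2,5,6}
  0: ✓
  2: ✓
  5: ✓
  6: ✓

Answer: INVARIANT HOLDS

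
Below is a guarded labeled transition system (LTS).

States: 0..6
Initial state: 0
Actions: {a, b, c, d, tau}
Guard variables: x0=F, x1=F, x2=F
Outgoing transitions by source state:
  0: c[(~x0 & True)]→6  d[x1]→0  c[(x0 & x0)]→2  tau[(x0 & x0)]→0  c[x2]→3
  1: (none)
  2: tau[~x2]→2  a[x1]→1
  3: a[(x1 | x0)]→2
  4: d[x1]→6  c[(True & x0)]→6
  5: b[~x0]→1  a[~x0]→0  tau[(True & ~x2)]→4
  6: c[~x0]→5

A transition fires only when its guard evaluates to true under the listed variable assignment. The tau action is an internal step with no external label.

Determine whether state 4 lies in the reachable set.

After dropping false guards: 6 live edges.
Layer 0: {0}
Layer 1: {6}  now seen {0,6}
Layer 2: {5}  now seen {0,5,6}
Layer 3: {1,4}  now seen {0,1,4,5,6}
Reach set: {0,1,4,5,6}
witness 4: c·c·tau

Answer: REACHABLE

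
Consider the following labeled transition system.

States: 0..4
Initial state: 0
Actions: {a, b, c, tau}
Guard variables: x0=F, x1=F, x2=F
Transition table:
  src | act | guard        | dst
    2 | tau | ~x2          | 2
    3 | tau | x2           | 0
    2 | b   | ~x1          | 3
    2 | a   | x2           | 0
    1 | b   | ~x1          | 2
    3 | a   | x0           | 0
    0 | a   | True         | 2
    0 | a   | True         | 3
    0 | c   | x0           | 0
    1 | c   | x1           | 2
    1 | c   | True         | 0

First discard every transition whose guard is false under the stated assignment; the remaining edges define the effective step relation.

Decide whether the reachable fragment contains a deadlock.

Answer: DEADLOCK at state 3

Analysis:
Reach set: {0,2,3}
  0: a→2  a→3  [2 out]
  2: b→3  tau→2  [2 out]
  3: ∅  [STUCK]
Path to 3: a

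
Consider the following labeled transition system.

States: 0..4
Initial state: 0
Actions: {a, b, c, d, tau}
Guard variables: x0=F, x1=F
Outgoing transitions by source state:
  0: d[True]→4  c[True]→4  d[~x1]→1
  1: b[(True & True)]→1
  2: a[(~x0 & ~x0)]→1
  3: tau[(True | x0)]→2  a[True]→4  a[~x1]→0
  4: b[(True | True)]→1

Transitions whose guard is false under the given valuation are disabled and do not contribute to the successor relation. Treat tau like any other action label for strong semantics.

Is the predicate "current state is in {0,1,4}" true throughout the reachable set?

Answer: INVARIANT HOLDS

Trace:
Safe = {0,1,4}
R = {0,1,4}
  0: safe
  1: safe
  4: safe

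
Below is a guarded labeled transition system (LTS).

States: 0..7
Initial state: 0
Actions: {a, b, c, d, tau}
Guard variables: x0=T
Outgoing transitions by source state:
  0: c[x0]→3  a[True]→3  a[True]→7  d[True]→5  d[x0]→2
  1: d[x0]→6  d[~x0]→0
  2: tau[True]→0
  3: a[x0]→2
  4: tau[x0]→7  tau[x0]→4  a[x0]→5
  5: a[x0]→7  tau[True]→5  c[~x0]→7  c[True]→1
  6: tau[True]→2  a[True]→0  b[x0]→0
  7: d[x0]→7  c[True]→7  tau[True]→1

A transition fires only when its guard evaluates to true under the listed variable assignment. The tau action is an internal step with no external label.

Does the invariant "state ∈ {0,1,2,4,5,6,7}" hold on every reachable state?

Allowed set {0,1,2,4,5,6,7}
R = {0,1,2,3,5,6,7}
  0: ✓
  1: ✓
  2: ✓
  3: ✗ unsafe
  5: ✓
  6: ✓
  7: ✓
counterexample path to 3: c

Answer: INVARIANT VIOLATED at state 3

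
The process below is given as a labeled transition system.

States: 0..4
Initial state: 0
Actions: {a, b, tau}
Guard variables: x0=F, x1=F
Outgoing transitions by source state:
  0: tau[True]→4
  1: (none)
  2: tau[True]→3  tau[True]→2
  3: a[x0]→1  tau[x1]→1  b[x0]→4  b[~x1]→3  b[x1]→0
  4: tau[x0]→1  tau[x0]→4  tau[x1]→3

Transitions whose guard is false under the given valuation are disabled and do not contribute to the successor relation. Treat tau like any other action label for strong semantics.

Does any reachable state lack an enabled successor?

Answer: DEADLOCK at state 4

Working:
Reachable = {0,4}
  0: tau→4  [1 exit(s)]
  4: ∅  [STUCK]
Path to 4: tau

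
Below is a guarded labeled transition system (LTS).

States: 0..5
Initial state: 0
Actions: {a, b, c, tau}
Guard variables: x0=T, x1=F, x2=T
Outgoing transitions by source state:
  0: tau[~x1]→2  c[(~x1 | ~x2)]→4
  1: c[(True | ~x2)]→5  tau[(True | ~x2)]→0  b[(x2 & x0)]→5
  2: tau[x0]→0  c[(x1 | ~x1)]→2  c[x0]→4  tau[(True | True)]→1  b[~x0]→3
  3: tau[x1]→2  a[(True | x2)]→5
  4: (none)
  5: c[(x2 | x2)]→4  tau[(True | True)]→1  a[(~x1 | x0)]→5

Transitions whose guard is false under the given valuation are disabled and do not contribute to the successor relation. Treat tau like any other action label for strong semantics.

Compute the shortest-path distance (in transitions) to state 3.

Answer: UNREACHABLE

Working:
BFS to 3:
  Layer 0: {0}
  Layer 1: {2,4}
  Layer 2: {1}
  Layer 3: {5}
3 never appears.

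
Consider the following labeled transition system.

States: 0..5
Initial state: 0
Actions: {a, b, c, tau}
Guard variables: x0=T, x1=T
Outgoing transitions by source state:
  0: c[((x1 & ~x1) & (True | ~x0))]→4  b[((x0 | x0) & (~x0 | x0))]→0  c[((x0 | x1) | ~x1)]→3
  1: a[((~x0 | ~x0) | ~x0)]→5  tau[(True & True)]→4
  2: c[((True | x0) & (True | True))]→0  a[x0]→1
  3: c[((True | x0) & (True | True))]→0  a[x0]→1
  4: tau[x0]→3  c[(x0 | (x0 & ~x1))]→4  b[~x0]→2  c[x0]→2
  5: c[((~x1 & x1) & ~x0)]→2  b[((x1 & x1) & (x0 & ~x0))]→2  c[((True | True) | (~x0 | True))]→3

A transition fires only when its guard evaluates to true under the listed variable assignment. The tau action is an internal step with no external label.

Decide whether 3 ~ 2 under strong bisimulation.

Answer: BISIMILAR

Working:
Bisimulation quotient by refinement:
  P[0] = {{0,1,2,3,4,5}}
  P[1] = {{0},{1},{2,3},{4},{5}}
Fixed point at round 2; 5 class(es).
[3]={2,3}  [2]={2,3}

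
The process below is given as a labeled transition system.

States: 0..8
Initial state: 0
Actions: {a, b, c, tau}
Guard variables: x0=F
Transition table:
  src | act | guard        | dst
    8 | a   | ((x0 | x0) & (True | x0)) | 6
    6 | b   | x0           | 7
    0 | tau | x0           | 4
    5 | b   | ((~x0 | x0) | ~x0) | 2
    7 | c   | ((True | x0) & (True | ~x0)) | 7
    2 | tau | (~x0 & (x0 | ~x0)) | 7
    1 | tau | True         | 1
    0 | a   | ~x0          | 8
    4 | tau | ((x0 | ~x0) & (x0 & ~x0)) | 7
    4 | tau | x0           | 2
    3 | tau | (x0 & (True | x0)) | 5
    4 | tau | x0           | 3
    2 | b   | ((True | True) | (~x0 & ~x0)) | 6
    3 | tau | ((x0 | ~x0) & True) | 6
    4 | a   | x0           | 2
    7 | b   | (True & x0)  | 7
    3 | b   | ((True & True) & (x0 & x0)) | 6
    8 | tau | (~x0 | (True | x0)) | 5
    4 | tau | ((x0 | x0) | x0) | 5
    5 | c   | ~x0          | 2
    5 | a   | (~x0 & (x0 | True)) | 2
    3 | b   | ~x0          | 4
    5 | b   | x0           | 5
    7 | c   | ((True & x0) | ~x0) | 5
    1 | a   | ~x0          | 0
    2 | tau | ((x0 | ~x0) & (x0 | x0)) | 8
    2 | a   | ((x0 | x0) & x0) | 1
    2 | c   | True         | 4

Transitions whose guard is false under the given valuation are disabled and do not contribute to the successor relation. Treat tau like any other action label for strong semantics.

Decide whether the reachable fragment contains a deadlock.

R = {0,2,4,5,6,7,8}
  0: a→8  [1 exit(s)]
  2: b→6  c→4  tau→7  [3 exit(s)]
  4: ∅  [deadlock]
  5: a→2  b→2  c→2  [3 exit(s)]
  6: ∅  [deadlock]
  7: c→5  c→7  [2 exit(s)]
  8: tau→5  [1 exit(s)]
Path to 4: a·tau·b·c

Answer: DEADLOCK at state 4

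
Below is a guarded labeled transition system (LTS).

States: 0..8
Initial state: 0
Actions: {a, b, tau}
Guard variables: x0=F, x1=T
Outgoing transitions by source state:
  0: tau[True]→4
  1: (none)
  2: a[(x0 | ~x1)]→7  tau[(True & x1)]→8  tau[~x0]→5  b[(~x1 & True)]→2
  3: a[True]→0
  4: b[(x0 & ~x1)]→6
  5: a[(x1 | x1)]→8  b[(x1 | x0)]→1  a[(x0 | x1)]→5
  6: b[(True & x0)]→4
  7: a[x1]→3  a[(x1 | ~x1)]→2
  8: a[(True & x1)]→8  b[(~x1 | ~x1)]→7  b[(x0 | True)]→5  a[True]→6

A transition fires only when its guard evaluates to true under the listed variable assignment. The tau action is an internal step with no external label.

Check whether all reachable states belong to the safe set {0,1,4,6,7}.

Safe = {0,1,4,6,7}
R = {0,4}
  0: safe
  4: safe

Answer: INVARIANT HOLDS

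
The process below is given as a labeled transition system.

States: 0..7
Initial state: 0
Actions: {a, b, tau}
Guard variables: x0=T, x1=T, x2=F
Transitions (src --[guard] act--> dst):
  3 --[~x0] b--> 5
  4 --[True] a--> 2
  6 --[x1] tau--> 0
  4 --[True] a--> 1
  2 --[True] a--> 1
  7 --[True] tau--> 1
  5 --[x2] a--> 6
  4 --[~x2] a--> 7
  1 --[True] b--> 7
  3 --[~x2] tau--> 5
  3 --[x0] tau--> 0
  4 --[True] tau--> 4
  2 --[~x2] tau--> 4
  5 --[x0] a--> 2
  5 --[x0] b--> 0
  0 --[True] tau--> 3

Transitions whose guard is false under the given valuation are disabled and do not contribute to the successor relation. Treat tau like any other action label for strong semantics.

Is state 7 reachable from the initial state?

Answer: REACHABLE

Working:
After dropping false guards: 14 live edges.
depth 0: {0}
depth 1: {3}  now seen {0,3}
depth 2: {5}  now seen {0,3,5}
depth 3: {2}  now seen {0,2,3,5}
depth 4: {1,4}  now seen {0,1,2,3,4,5}
depth 5: {7}  now seen {0,1,2,3,4,5,7}
Reachable = {0,1,2,3,4,5,7}
trace reaching 7: tau·tau·a·a·b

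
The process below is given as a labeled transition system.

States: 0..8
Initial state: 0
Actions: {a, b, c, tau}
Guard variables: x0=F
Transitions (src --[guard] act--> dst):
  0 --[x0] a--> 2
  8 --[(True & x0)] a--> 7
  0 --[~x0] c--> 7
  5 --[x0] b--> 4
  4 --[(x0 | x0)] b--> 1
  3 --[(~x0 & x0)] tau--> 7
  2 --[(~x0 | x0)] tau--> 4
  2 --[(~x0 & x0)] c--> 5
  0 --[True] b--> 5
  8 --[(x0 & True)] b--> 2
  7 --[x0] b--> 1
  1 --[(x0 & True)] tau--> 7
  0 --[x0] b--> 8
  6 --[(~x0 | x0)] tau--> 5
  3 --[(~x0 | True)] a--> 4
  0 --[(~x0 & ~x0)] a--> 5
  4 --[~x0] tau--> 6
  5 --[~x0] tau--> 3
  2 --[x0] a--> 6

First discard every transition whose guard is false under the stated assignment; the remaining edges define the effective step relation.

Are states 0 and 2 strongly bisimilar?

Refine partition for ~:
  round 0: {{0,1,2,3,4,5,6,7,8}}
  round 1: {{0},{1,7,8},{2,4,5,6},{3}}
  round 2: {{0},{1,7,8},{2,4,6},{3},{5}}
  round 3: {{0},{1,7,8},{2,4},{3},{5},{6}}
  round 4: {{0},{1,7,8},{2},{3},{4},{5},{6}}
Fixed point at round 5; 7 class(es).
class of 0: {0}; class of 2: {2}

Answer: NOT BISIMILAR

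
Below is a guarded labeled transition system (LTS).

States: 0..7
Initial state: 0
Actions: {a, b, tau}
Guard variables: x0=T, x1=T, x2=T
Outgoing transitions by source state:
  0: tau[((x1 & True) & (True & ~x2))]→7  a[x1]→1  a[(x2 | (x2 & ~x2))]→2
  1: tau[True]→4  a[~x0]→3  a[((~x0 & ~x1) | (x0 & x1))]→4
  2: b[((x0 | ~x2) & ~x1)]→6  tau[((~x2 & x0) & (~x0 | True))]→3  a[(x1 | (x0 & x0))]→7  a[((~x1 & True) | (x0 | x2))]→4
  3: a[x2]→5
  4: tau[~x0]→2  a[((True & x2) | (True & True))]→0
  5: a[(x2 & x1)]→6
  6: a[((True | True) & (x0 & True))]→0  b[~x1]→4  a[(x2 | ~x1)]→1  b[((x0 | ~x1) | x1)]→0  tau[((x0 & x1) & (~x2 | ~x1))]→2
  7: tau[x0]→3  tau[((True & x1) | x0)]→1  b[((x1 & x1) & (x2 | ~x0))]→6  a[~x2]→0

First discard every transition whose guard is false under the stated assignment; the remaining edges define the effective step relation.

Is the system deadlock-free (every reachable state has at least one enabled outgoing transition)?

Reachable = {0,1,2,3,4,5,6,7}
  0: a→1  a→2  [deg 2]
  1: a→4  tau→4  [deg 2]
  2: a→4  a→7  [deg 2]
  3: a→5  [deg 1]
  4: a→0  [deg 1]
  5: a→6  [deg 1]
  6: a→0  a→1  b→0  [deg 3]
  7: b→6  tau→1  tau→3  [deg 3]

Answer: DEADLOCK-FREE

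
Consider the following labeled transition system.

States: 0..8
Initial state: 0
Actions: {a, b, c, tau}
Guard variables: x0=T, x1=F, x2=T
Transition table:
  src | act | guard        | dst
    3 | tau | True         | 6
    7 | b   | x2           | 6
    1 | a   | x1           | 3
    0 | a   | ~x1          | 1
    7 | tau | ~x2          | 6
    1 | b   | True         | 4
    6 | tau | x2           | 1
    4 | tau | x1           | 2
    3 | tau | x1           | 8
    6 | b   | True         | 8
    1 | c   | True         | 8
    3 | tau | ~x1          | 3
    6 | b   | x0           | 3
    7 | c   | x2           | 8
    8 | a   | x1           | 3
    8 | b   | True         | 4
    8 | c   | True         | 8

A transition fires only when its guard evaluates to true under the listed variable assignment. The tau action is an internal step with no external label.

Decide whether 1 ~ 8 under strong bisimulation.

Answer: BISIMILAR

Analysis:
Compute ~ classes (split until stable):
  P[0] = {{0,1,2,3,4,5,6,7,8}}
  P[1] = {{0},{1,7,8},{2,4,5},{3},{6}}
  P[2] = {{0},{1,8},{2,4,5},{3},{6},{7}}
stable after 3 split(s): 6 block(s)
[1]={1,8}  [8]={1,8}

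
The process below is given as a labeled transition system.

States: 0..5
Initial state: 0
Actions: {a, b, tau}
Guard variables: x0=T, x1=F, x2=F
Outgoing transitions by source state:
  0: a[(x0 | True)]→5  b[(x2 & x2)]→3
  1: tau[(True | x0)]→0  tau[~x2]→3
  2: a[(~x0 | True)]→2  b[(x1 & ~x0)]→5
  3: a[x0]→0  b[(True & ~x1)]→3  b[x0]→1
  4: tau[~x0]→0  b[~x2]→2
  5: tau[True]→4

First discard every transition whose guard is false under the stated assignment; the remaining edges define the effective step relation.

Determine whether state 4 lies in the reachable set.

Answer: REACHABLE

Trace:
After dropping false guards: 9 live edges.
depth 0: {0}
depth 1: {5}  total {0,5}
depth 2: {4}  total {0,4,5}
depth 3: {2}  total {0,2,4,5}
R = {0,2,4,5}
witness 4: a·tau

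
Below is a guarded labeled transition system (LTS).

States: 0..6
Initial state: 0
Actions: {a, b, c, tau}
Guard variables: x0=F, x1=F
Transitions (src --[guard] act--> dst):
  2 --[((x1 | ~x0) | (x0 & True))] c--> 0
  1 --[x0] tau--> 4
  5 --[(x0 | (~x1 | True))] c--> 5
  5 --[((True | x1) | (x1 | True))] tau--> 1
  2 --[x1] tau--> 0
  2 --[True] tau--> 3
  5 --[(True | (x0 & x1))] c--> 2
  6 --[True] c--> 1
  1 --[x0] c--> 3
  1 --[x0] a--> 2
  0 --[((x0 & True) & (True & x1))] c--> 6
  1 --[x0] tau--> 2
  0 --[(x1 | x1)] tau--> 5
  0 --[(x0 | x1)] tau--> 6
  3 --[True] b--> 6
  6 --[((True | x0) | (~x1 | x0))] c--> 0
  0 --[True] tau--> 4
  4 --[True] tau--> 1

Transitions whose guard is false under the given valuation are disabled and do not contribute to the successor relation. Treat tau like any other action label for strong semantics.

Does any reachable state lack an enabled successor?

R = {0,1,4}
  0: tau→4  [1 out]
  1: ∅  [STUCK]
  4: tau→1  [1 out]
Path to 1: tau·tau

Answer: DEADLOCK at state 1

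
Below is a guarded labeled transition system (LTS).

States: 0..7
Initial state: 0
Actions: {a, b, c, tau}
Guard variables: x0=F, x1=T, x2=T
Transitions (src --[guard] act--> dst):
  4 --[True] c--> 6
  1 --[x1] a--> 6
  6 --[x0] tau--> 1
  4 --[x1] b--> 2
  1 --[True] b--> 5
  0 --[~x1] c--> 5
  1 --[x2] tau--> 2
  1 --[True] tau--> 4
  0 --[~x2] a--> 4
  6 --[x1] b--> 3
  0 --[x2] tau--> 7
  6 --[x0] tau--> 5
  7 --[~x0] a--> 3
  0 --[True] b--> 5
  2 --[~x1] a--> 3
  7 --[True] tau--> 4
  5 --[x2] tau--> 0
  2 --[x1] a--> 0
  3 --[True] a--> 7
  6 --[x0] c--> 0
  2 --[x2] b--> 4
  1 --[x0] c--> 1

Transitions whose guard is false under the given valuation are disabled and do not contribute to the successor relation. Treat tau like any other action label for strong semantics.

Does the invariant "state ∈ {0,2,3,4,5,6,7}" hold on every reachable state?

Answer: INVARIANT HOLDS

Working:
Inv-set: {0,2,3,4,5,6,7}
Reachable = {0,2,3,4,5,6,7}
  0: ok
  2: ok
  3: ok
  4: ok
  5: ok
  6: ok
  7: ok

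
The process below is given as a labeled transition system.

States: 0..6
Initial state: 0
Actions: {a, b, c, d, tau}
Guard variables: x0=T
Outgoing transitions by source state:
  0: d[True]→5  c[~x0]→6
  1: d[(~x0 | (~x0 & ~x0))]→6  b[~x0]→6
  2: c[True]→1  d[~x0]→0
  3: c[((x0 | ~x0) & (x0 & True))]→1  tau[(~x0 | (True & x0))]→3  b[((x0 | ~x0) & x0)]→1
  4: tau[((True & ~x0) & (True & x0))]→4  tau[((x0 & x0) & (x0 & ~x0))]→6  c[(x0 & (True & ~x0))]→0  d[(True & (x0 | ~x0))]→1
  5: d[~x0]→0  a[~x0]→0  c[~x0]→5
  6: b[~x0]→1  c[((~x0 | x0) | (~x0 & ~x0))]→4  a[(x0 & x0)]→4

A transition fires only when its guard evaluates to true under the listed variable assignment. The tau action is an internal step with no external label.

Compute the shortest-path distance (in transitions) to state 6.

Breadth-first toward 6:
  Layer 0: {0}
  Layer 1: {5}
6 never appears.

Answer: UNREACHABLE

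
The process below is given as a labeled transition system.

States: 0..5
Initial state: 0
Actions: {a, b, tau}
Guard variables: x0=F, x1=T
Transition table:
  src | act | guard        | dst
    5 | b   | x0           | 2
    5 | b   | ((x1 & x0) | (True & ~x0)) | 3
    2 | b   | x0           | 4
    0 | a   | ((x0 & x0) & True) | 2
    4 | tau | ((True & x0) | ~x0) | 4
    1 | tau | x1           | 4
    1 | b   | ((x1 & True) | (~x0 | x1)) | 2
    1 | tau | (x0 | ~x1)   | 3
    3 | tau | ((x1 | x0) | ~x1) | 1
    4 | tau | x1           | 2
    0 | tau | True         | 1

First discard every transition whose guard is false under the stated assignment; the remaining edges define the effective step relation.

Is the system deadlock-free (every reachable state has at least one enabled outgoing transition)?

Answer: DEADLOCK at state 2

Analysis:
Reach set: {0,1,2,4}
  0: tau→1  [deg 1]
  1: b→2  tau→4  [deg 2]
  2: ∅  [STUCK]
  4: tau→2  tau→4  [deg 2]
witness 2: tau·b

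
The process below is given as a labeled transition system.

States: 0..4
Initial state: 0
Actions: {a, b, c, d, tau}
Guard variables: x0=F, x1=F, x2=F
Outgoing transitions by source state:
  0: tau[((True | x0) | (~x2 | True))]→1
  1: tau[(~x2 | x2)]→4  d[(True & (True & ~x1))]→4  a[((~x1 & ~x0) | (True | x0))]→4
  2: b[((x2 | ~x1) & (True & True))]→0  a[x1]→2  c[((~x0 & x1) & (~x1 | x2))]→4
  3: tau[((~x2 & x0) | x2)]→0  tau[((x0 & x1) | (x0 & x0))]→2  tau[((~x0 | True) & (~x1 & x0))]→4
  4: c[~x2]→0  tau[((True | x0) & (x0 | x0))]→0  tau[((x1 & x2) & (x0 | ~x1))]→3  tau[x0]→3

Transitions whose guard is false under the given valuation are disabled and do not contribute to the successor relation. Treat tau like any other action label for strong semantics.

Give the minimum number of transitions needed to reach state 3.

Answer: UNREACHABLE

Analysis:
BFS to 3:
  L0 = {0}
  L1 = {1}
  L2 = {4}
3 never appears.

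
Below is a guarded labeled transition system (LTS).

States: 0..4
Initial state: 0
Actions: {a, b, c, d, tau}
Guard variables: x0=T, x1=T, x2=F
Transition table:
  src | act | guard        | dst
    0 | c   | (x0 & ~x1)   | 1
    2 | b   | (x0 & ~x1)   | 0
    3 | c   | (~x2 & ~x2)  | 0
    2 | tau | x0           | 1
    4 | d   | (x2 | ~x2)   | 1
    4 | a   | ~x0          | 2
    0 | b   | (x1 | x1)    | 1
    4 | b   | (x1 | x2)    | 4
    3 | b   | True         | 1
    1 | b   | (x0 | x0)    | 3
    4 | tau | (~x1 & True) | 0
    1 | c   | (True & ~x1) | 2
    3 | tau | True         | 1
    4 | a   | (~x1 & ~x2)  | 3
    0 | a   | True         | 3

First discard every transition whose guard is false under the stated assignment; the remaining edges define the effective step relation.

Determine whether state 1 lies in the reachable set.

Answer: REACHABLE

Analysis:
9 transition(s) survive guard evaluation.
Layer 0: {0}
Layer 1: {1,3}  now seen {0,1,3}
R = {0,1,3}
Path to 1: b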